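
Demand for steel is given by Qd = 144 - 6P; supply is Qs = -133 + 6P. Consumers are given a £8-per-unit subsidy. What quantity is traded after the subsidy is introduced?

Pre-subsidy: 144 - 6P = -133 + 6P gives P* = 277/12, Q* = 5.5.
With the rebate, buyers effectively pay Pb = Ps − 8, where Ps is the price sellers receive.
Demand in terms of Ps becomes Qd = 144 − 6(Ps − 8) = 192 - 6Ps. Setting this equal to supply: 192 - 6Ps = -133 + 6Ps, so Ps = 325/12.
Buyers pay Pb = 325/12 − 8 = 229/12; Q' = -133 + 6·(325/12) = 29.5.

Q' = 29.5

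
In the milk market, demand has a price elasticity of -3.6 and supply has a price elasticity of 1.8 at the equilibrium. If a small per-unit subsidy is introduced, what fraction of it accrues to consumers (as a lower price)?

For a small subsidy around the equilibrium, the benefit split depends on the relative slopes, which at a point are proportional to the elasticities.
Buyer share = εs/(εs + |εd|) = 1.8/(1.8 + 3.6) = 1/3; seller share = |εd|/(εs + |εd|) = 2/3.

Consumer share = 1/3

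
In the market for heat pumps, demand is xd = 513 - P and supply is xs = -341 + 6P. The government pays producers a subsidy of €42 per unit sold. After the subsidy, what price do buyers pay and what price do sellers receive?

Pre-subsidy: 513 - P = -341 + 6P gives P* = 122, x* = 391.
With the subsidy, sellers receive Ps = Pb + 42 for each unit, where Pb is the price buyers pay.
Supply in terms of Pb becomes xs = -341 + 6(Pb + 42) = -89 + 6Pb. Setting this equal to demand: 513 - Pb = -89 + 6Pb, so Pb = 86.
Sellers receive Ps = 86 + 42 = 128; x' = 513 − 1·86 = 427.

Buyers pay €86; sellers receive €128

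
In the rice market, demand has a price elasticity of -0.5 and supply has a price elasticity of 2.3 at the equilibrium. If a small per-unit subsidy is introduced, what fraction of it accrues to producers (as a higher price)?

For a small subsidy around the equilibrium, the benefit split depends on the relative slopes, which at a point are proportional to the elasticities.
Buyer share = εs/(εs + |εd|) = 2.3/(2.3 + 0.5) = 23/28; seller share = |εd|/(εs + |εd|) = 5/28.
So producers capture 5/28 of the subsidy.

Producer share = 5/28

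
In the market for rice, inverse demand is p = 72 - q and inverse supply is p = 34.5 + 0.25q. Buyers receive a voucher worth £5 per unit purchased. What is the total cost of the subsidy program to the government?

Pre-subsidy: 72 - q = 34.5 + 0.25q gives q* = 30 and p* = 42.
With the rebate, buyers effectively pay pb = ps − 5, where ps is the price sellers receive.
On the curves, pb = 72 - q and ps = 34.5 + 0.25q; the wedge ps − pb = 5 gives 34.5 + 0.25q − (72 - q) = 5, so q' = 34.
Then pb = 72 − 1·34 = 38 and ps = 34.5 + 0.25·34 = 43.
Government outlay = subsidy × quantity = 5 × 34 = 170.

Government cost = £170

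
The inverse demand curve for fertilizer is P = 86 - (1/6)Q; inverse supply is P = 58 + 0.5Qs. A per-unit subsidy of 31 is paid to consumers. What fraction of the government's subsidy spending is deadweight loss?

Pre-subsidy: 86 - (1/6)Q = 58 + 0.5Q gives Q* = 42 and P* = 79.
With the rebate, buyers effectively pay Pb = Ps − 31, where Ps is the price sellers receive.
On the curves, Pb = 86 - (1/6)Q and Ps = 58 + 0.5Q; the wedge Ps − Pb = 31 gives 58 + 0.5Q − (86 - (1/6)Q) = 31, so Q' = 88.5.
Then Pb = 86 − (1/6)·88.5 = 71.25 and Ps = 58 + 0.5·88.5 = 102.25.
ΔCS = ½(42 + 88.5)(79 − 71.25) = 505.6875; ΔPS = ½(42 + 88.5)(102.25 − 79) = 1517.0625.
Government spending = 31 × 88.5 = 2743.5.
DWL = ½ × 31 × (88.5 − 42) = 720.75; fraction = 720.75 / 2743.5 = 31/118.

DWL / government spending = 31/118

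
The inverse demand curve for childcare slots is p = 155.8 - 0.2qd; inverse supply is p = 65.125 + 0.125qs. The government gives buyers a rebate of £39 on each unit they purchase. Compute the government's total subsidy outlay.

Government cost = £15561

Pre-subsidy: 155.8 - 0.2q = 65.125 + 0.125q gives q* = 279 and p* = 100.
With the rebate, buyers effectively pay pb = ps − 39, where ps is the price sellers receive.
On the curves, pb = 155.8 - 0.2q and ps = 65.125 + 0.125q; the wedge ps − pb = 39 gives 65.125 + 0.125q − (155.8 - 0.2q) = 39, so q' = 399.
Then pb = 155.8 − 0.2·399 = 76 and ps = 65.125 + 0.125·399 = 115.
Government outlay = subsidy × quantity = 39 × 399 = 15561.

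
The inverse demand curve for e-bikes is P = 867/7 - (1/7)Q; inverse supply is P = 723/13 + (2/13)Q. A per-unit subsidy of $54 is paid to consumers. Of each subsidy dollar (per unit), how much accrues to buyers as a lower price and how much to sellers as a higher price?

Buyers gain $26 per unit; sellers gain $28 per unit

Pre-subsidy: 867/7 - (1/7)Q = 723/13 + (2/13)Q gives Q* = 230 and P* = 91.
With the rebate, buyers effectively pay Pb = Ps − 54, where Ps is the price sellers receive.
On the curves, Pb = 867/7 - (1/7)Q and Ps = 723/13 + (2/13)Q; the wedge Ps − Pb = 54 gives 723/13 + (2/13)Q − (867/7 - (1/7)Q) = 54, so Q' = 412.
Then Pb = 867/7 − (1/7)·412 = 65 and Ps = 723/13 + (2/13)·412 = 119.
Buyers' price falls by P* − Pb = 91 − 65 = 26; sellers' price rises by Ps − P* = 119 − 91 = 28.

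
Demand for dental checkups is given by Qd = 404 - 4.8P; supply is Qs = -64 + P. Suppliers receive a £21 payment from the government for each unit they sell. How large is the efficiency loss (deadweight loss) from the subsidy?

Pre-subsidy: 404 - 4.8P = -64 + P gives P* = 2340/29, Q* = 484/29.
With the subsidy, sellers receive Ps = Pb + 21 for each unit, where Pb is the price buyers pay.
Supply in terms of Pb becomes Qs = -64 + 1(Pb + 21) = -43 + Pb. Setting this equal to demand: 404 - 4.8Pb = -43 + Pb, so Pb = 2235/29.
Sellers receive Ps = 2235/29 + 21 = 2844/29; Q' = 404 − 4.8·(2235/29) = 988/29.
The subsidy expands output by 988/29 − 484/29 = 504/29 past the efficient level; on those units the gap between marginal cost and willingness to pay runs from 0 up to 21.
DWL = ½ × 21 × 504/29 = 5292/29.

Deadweight loss = 5292/29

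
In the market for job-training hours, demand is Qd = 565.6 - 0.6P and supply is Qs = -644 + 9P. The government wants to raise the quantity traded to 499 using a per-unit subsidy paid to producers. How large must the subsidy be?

Required subsidy s = 16 per unit

At Q = 499, invert demand for the buyer price: Pb = (565.6 − 499)/0.6 = 111; invert supply for the seller price: Ps = (499 − (-644))/9 = 127.
The subsidy must fill the gap: s = Ps − Pb = 127 − 111 = 16.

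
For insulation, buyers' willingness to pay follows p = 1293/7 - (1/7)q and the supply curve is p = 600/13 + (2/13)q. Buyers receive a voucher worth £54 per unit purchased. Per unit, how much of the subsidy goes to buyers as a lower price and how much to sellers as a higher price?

Pre-subsidy: 1293/7 - (1/7)q = 600/13 + (2/13)q gives q* = 467 and p* = 118.
With the rebate, buyers effectively pay pb = ps − 54, where ps is the price sellers receive.
On the curves, pb = 1293/7 - (1/7)q and ps = 600/13 + (2/13)q; the wedge ps − pb = 54 gives 600/13 + (2/13)q − (1293/7 - (1/7)q) = 54, so q' = 649.
Then pb = 1293/7 − (1/7)·649 = 92 and ps = 600/13 + (2/13)·649 = 146.
Buyers' price falls by p* − pb = 118 − 92 = 26; sellers' price rises by ps − p* = 146 − 118 = 28.

Buyers gain £26 per unit; sellers gain £28 per unit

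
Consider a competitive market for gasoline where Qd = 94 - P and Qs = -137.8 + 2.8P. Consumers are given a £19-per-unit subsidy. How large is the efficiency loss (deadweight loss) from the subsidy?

Pre-subsidy: 94 - P = -137.8 + 2.8P gives P* = 61, Q* = 33.
With the rebate, buyers effectively pay Pb = Ps − 19, where Ps is the price sellers receive.
Demand in terms of Ps becomes Qd = 94 − 1(Ps − 19) = 113 - Ps. Setting this equal to supply: 113 - Ps = -137.8 + 2.8Ps, so Ps = 66.
Buyers pay Pb = 66 − 19 = 47; Q' = -137.8 + 2.8·66 = 47.
The subsidy expands output by 47 − 33 = 14 past the efficient level; on those units the gap between marginal cost and willingness to pay runs from 0 up to 19.
DWL = ½ × 19 × 14 = 133.

Deadweight loss = £133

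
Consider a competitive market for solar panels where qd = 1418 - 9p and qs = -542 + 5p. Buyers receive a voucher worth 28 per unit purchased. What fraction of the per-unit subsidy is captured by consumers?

Consumer share = 5/14

Pre-subsidy: 1418 - 9p = -542 + 5p gives p* = 140, q* = 158.
With the rebate, buyers effectively pay pb = ps − 28, where ps is the price sellers receive.
Demand in terms of ps becomes qd = 1418 − 9(ps − 28) = 1670 - 9ps. Setting this equal to supply: 1670 - 9ps = -542 + 5ps, so ps = 158.
Buyers pay pb = 158 − 28 = 130; q' = -542 + 5·158 = 248.
Buyers' price falls by p* − pb = 140 − 130 = 10; sellers' price rises by ps − p* = 158 − 140 = 18.
So consumers capture 10/28 = 5/14 of each unit of subsidy.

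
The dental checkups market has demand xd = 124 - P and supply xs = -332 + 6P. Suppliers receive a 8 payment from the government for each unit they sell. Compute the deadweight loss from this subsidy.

Pre-subsidy: 124 - P = -332 + 6P gives P* = 456/7, x* = 412/7.
With the subsidy, sellers receive Ps = Pb + 8 for each unit, where Pb is the price buyers pay.
Supply in terms of Pb becomes xs = -332 + 6(Pb + 8) = -284 + 6Pb. Setting this equal to demand: 124 - Pb = -284 + 6Pb, so Pb = 408/7.
Sellers receive Ps = 408/7 + 8 = 464/7; x' = 124 − 1·(408/7) = 460/7.
The subsidy expands output by 460/7 − 412/7 = 48/7 past the efficient level; on those units the gap between marginal cost and willingness to pay runs from 0 up to 8.
DWL = ½ × 8 × 48/7 = 192/7.

Deadweight loss = 192/7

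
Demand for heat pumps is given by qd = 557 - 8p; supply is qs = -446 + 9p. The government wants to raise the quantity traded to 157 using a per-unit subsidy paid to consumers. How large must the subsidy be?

Required subsidy s = 17 per unit

At q = 157, invert demand for the buyer price: pb = (557 − 157)/8 = 50; invert supply for the seller price: ps = (157 − (-446))/9 = 67.
The subsidy must fill the gap: s = ps − pb = 67 − 50 = 17.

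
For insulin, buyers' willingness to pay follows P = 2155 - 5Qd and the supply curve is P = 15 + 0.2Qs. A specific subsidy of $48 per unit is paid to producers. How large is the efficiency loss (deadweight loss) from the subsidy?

Deadweight loss = 2880/13

Pre-subsidy: 2155 - 5Q = 15 + 0.2Q gives Q* = 5350/13 and P* = 1265/13.
With the subsidy, sellers receive Ps = Pb + 48 for each unit, where Pb is the price buyers pay.
On the curves, Pb = 2155 - 5Q and Ps = 15 + 0.2Q; the wedge Ps − Pb = 48 gives 15 + 0.2Q − (2155 - 5Q) = 48, so Q' = 5470/13.
Then Pb = 2155 − 5·(5470/13) = 665/13 and Ps = 15 + 0.2·(5470/13) = 1289/13.
The subsidy expands output by 5470/13 − 5350/13 = 120/13 past the efficient level; on those units the gap between marginal cost and willingness to pay runs from 0 up to 48.
DWL = ½ × 48 × 120/13 = 2880/13.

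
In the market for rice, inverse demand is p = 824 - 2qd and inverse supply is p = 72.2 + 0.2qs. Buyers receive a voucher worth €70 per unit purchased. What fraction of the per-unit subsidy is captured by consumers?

Pre-subsidy: 824 - 2q = 72.2 + 0.2q gives q* = 3759/11 and p* = 1546/11.
With the rebate, buyers effectively pay pb = ps − 70, where ps is the price sellers receive.
On the curves, pb = 824 - 2q and ps = 72.2 + 0.2q; the wedge ps − pb = 70 gives 72.2 + 0.2q − (824 - 2q) = 70, so q' = 4109/11.
Then pb = 824 − 2·(4109/11) = 846/11 and ps = 72.2 + 0.2·(4109/11) = 1616/11.
Buyers' price falls by p* − pb = 1546/11 − 846/11 = 700/11; sellers' price rises by ps − p* = 1616/11 − 1546/11 = 70/11.
So consumers capture (700/11)/70 = 10/11 of each unit of subsidy.

Consumer share = 10/11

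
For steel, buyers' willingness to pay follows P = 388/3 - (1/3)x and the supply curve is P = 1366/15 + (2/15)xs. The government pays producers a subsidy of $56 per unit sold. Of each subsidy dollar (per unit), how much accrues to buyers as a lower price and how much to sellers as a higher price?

Buyers gain $40 per unit; sellers gain $16 per unit

Pre-subsidy: 388/3 - (1/3)x = 1366/15 + (2/15)x gives x* = 82 and P* = 102.
With the subsidy, sellers receive Ps = Pb + 56 for each unit, where Pb is the price buyers pay.
On the curves, Pb = 388/3 - (1/3)x and Ps = 1366/15 + (2/15)x; the wedge Ps − Pb = 56 gives 1366/15 + (2/15)x − (388/3 - (1/3)x) = 56, so x' = 202.
Then Pb = 388/3 − (1/3)·202 = 62 and Ps = 1366/15 + (2/15)·202 = 118.
Buyers' price falls by P* − Pb = 102 − 62 = 40; sellers' price rises by Ps − P* = 118 − 102 = 16.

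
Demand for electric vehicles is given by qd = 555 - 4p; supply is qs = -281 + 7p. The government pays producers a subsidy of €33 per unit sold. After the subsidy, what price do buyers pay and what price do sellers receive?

Pre-subsidy: 555 - 4p = -281 + 7p gives p* = 76, q* = 251.
With the subsidy, sellers receive ps = pb + 33 for each unit, where pb is the price buyers pay.
Supply in terms of pb becomes qs = -281 + 7(pb + 33) = -50 + 7pb. Setting this equal to demand: 555 - 4pb = -50 + 7pb, so pb = 55.
Sellers receive ps = 55 + 33 = 88; q' = 555 − 4·55 = 335.

Buyers pay €55; sellers receive €88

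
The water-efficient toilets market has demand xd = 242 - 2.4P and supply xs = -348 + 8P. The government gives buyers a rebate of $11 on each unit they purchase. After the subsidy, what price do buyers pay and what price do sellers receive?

Pre-subsidy: 242 - 2.4P = -348 + 8P gives P* = 1475/26, x* = 1376/13.
With the rebate, buyers effectively pay Pb = Ps − 11, where Ps is the price sellers receive.
Demand in terms of Ps becomes xd = 242 − 2.4(Ps − 11) = 268.4 - 2.4Ps. Setting this equal to supply: 268.4 - 2.4Ps = -348 + 8Ps, so Ps = 1541/26.
Buyers pay Pb = 1541/26 − 11 = 1255/26; x' = -348 + 8·(1541/26) = 1640/13.

Buyers pay 1255/26; sellers receive 1541/26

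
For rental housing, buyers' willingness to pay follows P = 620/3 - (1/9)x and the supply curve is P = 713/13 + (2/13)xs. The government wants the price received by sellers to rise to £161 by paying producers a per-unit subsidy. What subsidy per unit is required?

At a seller price of 161, quantity supplied is -356.5 + 6.5·161 = 690.
Buyers absorb 690 only when they pay Pb = 620/3 − (1/9)·690 = 130.
s = Ps − Pb = 161 − 130 = 31.

Required subsidy s = £31 per unit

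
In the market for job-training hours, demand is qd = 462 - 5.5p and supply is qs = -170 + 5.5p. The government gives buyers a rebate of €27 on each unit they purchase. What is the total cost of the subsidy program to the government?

Pre-subsidy: 462 - 5.5p = -170 + 5.5p gives p* = 632/11, q* = 146.
With the rebate, buyers effectively pay pb = ps − 27, where ps is the price sellers receive.
Demand in terms of ps becomes qd = 462 − 5.5(ps − 27) = 610.5 - 5.5ps. Setting this equal to supply: 610.5 - 5.5ps = -170 + 5.5ps, so ps = 1561/22.
Buyers pay pb = 1561/22 − 27 = 967/22; q' = -170 + 5.5·(1561/22) = 220.25.
Government outlay = subsidy × quantity = 27 × 220.25 = 5946.75.

Government cost = €5946.75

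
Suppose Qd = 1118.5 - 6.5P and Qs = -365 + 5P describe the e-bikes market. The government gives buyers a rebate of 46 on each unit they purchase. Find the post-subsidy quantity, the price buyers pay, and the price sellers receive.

Pre-subsidy: 1118.5 - 6.5P = -365 + 5P gives P* = 129, Q* = 280.
With the rebate, buyers effectively pay Pb = Ps − 46, where Ps is the price sellers receive.
Demand in terms of Ps becomes Qd = 1118.5 − 6.5(Ps − 46) = 1417.5 - 6.5Ps. Setting this equal to supply: 1417.5 - 6.5Ps = -365 + 5Ps, so Ps = 155.
Buyers pay Pb = 155 − 46 = 109; Q' = -365 + 5·155 = 410.

Q' = 410; buyers pay 109; sellers receive 155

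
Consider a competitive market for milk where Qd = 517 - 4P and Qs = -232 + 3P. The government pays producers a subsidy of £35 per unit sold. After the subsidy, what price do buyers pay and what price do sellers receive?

Buyers pay £92; sellers receive £127

Pre-subsidy: 517 - 4P = -232 + 3P gives P* = 107, Q* = 89.
With the subsidy, sellers receive Ps = Pb + 35 for each unit, where Pb is the price buyers pay.
Supply in terms of Pb becomes Qs = -232 + 3(Pb + 35) = -127 + 3Pb. Setting this equal to demand: 517 - 4Pb = -127 + 3Pb, so Pb = 92.
Sellers receive Ps = 92 + 35 = 127; Q' = 517 − 4·92 = 149.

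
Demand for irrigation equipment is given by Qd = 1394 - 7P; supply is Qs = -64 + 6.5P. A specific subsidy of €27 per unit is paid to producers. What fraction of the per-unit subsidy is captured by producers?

Producer share = 14/27

Pre-subsidy: 1394 - 7P = -64 + 6.5P gives P* = 108, Q* = 638.
With the subsidy, sellers receive Ps = Pb + 27 for each unit, where Pb is the price buyers pay.
Supply in terms of Pb becomes Qs = -64 + 6.5(Pb + 27) = 111.5 + 6.5Pb. Setting this equal to demand: 1394 - 7Pb = 111.5 + 6.5Pb, so Pb = 95.
Sellers receive Ps = 95 + 27 = 122; Q' = 1394 − 7·95 = 729.
Buyers' price falls by P* − Pb = 108 − 95 = 13; sellers' price rises by Ps − P* = 122 − 108 = 14.
So producers capture 14/27 = 14/27 of each unit of subsidy.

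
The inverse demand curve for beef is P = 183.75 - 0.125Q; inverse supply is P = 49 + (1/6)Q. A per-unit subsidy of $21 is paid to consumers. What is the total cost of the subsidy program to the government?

Pre-subsidy: 183.75 - 0.125Q = 49 + (1/6)Q gives Q* = 462 and P* = 126.
With the rebate, buyers effectively pay Pb = Ps − 21, where Ps is the price sellers receive.
On the curves, Pb = 183.75 - 0.125Q and Ps = 49 + (1/6)Q; the wedge Ps − Pb = 21 gives 49 + (1/6)Q − (183.75 - 0.125Q) = 21, so Q' = 534.
Then Pb = 183.75 − 0.125·534 = 117 and Ps = 49 + (1/6)·534 = 138.
Government outlay = subsidy × quantity = 21 × 534 = 11214.

Government cost = $11214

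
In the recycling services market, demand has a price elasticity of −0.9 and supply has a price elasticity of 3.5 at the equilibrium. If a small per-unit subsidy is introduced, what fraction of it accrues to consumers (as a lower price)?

For a small subsidy around the equilibrium, the benefit split depends on the relative slopes, which at a point are proportional to the elasticities.
Buyer share = εs/(εs + |εd|) = 3.5/(3.5 + 0.9) = 35/44; seller share = |εd|/(εs + |εd|) = 9/44.

Consumer share = 35/44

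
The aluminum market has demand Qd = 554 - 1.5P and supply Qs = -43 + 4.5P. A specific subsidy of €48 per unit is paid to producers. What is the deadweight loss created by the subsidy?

Pre-subsidy: 554 - 1.5P = -43 + 4.5P gives P* = 99.5, Q* = 404.75.
With the subsidy, sellers receive Ps = Pb + 48 for each unit, where Pb is the price buyers pay.
Supply in terms of Pb becomes Qs = -43 + 4.5(Pb + 48) = 173 + 4.5Pb. Setting this equal to demand: 554 - 1.5Pb = 173 + 4.5Pb, so Pb = 63.5.
Sellers receive Ps = 63.5 + 48 = 111.5; Q' = 554 − 1.5·63.5 = 458.75.
The subsidy expands output by 458.75 − 404.75 = 54 past the efficient level; on those units the gap between marginal cost and willingness to pay runs from 0 up to 48.
DWL = ½ × 48 × 54 = 1296.

Deadweight loss = €1296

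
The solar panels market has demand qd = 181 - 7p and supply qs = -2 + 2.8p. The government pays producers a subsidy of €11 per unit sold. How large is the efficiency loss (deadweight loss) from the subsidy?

Pre-subsidy: 181 - 7p = -2 + 2.8p gives p* = 915/49, q* = 352/7.
With the subsidy, sellers receive ps = pb + 11 for each unit, where pb is the price buyers pay.
Supply in terms of pb becomes qs = -2 + 2.8(pb + 11) = 28.8 + 2.8pb. Setting this equal to demand: 181 - 7pb = 28.8 + 2.8pb, so pb = 761/49.
Sellers receive ps = 761/49 + 11 = 1300/49; q' = 181 − 7·(761/49) = 506/7.
The subsidy expands output by 506/7 − 352/7 = 22 past the efficient level; on those units the gap between marginal cost and willingness to pay runs from 0 up to 11.
DWL = ½ × 11 × 22 = 121.

Deadweight loss = €121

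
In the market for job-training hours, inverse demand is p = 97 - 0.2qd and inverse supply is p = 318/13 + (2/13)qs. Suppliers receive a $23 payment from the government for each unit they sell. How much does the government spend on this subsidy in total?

Pre-subsidy: 97 - 0.2q = 318/13 + (2/13)q gives q* = 205 and p* = 56.
With the subsidy, sellers receive ps = pb + 23 for each unit, where pb is the price buyers pay.
On the curves, pb = 97 - 0.2q and ps = 318/13 + (2/13)q; the wedge ps − pb = 23 gives 318/13 + (2/13)q − (97 - 0.2q) = 23, so q' = 270.
Then pb = 97 − 0.2·270 = 43 and ps = 318/13 + (2/13)·270 = 66.
Government outlay = subsidy × quantity = 23 × 270 = 6210.

Government cost = $6210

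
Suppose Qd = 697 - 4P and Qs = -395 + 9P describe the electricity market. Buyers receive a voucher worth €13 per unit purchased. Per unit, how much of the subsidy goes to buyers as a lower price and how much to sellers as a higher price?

Buyers gain €9 per unit; sellers gain €4 per unit

Pre-subsidy: 697 - 4P = -395 + 9P gives P* = 84, Q* = 361.
With the rebate, buyers effectively pay Pb = Ps − 13, where Ps is the price sellers receive.
Demand in terms of Ps becomes Qd = 697 − 4(Ps − 13) = 749 - 4Ps. Setting this equal to supply: 749 - 4Ps = -395 + 9Ps, so Ps = 88.
Buyers pay Pb = 88 − 13 = 75; Q' = -395 + 9·88 = 397.
Buyers' price falls by P* − Pb = 84 − 75 = 9; sellers' price rises by Ps − P* = 88 − 84 = 4.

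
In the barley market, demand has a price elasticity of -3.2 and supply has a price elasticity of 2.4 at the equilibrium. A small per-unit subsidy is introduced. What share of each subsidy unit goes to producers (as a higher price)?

Producer share = 4/7

For a small subsidy around the equilibrium, the benefit split depends on the relative slopes, which at a point are proportional to the elasticities.
Buyer share = εs/(εs + |εd|) = 2.4/(2.4 + 3.2) = 3/7; seller share = |εd|/(εs + |εd|) = 4/7.
So producers capture 4/7 of the subsidy.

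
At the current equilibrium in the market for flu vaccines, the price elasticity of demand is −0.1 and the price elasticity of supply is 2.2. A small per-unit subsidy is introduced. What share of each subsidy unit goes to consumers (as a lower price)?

For a small subsidy around the equilibrium, the benefit split depends on the relative slopes, which at a point are proportional to the elasticities.
Buyer share = εs/(εs + |εd|) = 2.2/(2.2 + 0.1) = 22/23; seller share = |εd|/(εs + |εd|) = 1/23.

Consumer share = 22/23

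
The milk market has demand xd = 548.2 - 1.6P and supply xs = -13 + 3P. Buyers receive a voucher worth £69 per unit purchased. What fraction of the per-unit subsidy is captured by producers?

Pre-subsidy: 548.2 - 1.6P = -13 + 3P gives P* = 122, x* = 353.
With the rebate, buyers effectively pay Pb = Ps − 69, where Ps is the price sellers receive.
Demand in terms of Ps becomes xd = 548.2 − 1.6(Ps − 69) = 658.6 - 1.6Ps. Setting this equal to supply: 658.6 - 1.6Ps = -13 + 3Ps, so Ps = 146.
Buyers pay Pb = 146 − 69 = 77; x' = -13 + 3·146 = 425.
Buyers' price falls by P* − Pb = 122 − 77 = 45; sellers' price rises by Ps − P* = 146 − 122 = 24.
So producers capture 24/69 = 8/23 of each unit of subsidy.

Producer share = 8/23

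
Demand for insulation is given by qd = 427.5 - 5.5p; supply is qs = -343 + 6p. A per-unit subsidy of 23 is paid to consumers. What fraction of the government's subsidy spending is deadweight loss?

DWL / government spending = 0.264

Pre-subsidy: 427.5 - 5.5p = -343 + 6p gives p* = 67, q* = 59.
With the rebate, buyers effectively pay pb = ps − 23, where ps is the price sellers receive.
Demand in terms of ps becomes qd = 427.5 − 5.5(ps − 23) = 554 - 5.5ps. Setting this equal to supply: 554 - 5.5ps = -343 + 6ps, so ps = 78.
Buyers pay pb = 78 − 23 = 55; q' = -343 + 6·78 = 125.
ΔCS = ½(59 + 125)(67 − 55) = 1104; ΔPS = ½(59 + 125)(78 − 67) = 1012.
Government spending = 23 × 125 = 2875.
DWL = ½ × 23 × (125 − 59) = 759; fraction = 759 / 2875 = 0.264.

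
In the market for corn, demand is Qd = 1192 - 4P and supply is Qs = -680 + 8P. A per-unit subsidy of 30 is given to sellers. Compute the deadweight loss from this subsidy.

Pre-subsidy: 1192 - 4P = -680 + 8P gives P* = 156, Q* = 568.
With the subsidy, sellers receive Ps = Pb + 30 for each unit, where Pb is the price buyers pay.
Supply in terms of Pb becomes Qs = -680 + 8(Pb + 30) = -440 + 8Pb. Setting this equal to demand: 1192 - 4Pb = -440 + 8Pb, so Pb = 136.
Sellers receive Ps = 136 + 30 = 166; Q' = 1192 − 4·136 = 648.
The subsidy expands output by 648 − 568 = 80 past the efficient level; on those units the gap between marginal cost and willingness to pay runs from 0 up to 30.
DWL = ½ × 30 × 80 = 1200.

Deadweight loss = 1200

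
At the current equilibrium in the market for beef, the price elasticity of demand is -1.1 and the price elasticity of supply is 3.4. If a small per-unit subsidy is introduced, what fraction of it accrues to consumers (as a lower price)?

For a small subsidy around the equilibrium, the benefit split depends on the relative slopes, which at a point are proportional to the elasticities.
Buyer share = εs/(εs + |εd|) = 3.4/(3.4 + 1.1) = 34/45; seller share = |εd|/(εs + |εd|) = 11/45.

Consumer share = 34/45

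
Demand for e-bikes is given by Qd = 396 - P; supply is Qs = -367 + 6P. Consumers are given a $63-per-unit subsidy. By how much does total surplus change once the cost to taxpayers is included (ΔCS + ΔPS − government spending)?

Net change in total surplus = -$1701

Pre-subsidy: 396 - P = -367 + 6P gives P* = 109, Q* = 287.
With the rebate, buyers effectively pay Pb = Ps − 63, where Ps is the price sellers receive.
Demand in terms of Ps becomes Qd = 396 − 1(Ps − 63) = 459 - Ps. Setting this equal to supply: 459 - Ps = -367 + 6Ps, so Ps = 118.
Buyers pay Pb = 118 − 63 = 55; Q' = -367 + 6·118 = 341.
ΔCS = ½(287 + 341)(109 − 55) = 16956; ΔPS = ½(287 + 341)(118 − 109) = 2826.
Government spending = 63 × 341 = 21483.
Net change = 16956 + 2826 − 21483 = -1701. The loss equals the DWL triangle ½·63·54.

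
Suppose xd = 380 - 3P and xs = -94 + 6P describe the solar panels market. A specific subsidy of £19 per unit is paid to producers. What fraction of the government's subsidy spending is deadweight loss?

Pre-subsidy: 380 - 3P = -94 + 6P gives P* = 158/3, x* = 222.
With the subsidy, sellers receive Ps = Pb + 19 for each unit, where Pb is the price buyers pay.
Supply in terms of Pb becomes xs = -94 + 6(Pb + 19) = 20 + 6Pb. Setting this equal to demand: 380 - 3Pb = 20 + 6Pb, so Pb = 40.
Sellers receive Ps = 40 + 19 = 59; x' = 380 − 3·40 = 260.
ΔCS = ½(222 + 260)(158/3 − 40) = 9158/3; ΔPS = ½(222 + 260)(59 − 158/3) = 4579/3.
Government spending = 19 × 260 = 4940.
DWL = ½ × 19 × (260 − 222) = 361; fraction = 361 / 4940 = 19/260.

DWL / government spending = 19/260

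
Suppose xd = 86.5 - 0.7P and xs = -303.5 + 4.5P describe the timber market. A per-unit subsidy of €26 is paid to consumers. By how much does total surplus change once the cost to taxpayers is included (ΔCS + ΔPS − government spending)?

Net change in total surplus = -€204.75

Pre-subsidy: 86.5 - 0.7P = -303.5 + 4.5P gives P* = 75, x* = 34.
With the rebate, buyers effectively pay Pb = Ps − 26, where Ps is the price sellers receive.
Demand in terms of Ps becomes xd = 86.5 − 0.7(Ps − 26) = 104.7 - 0.7Ps. Setting this equal to supply: 104.7 - 0.7Ps = -303.5 + 4.5Ps, so Ps = 78.5.
Buyers pay Pb = 78.5 − 26 = 52.5; x' = -303.5 + 4.5·78.5 = 49.75.
ΔCS = ½(34 + 49.75)(75 − 52.5) = 942.1875; ΔPS = ½(34 + 49.75)(78.5 − 75) = 146.5625.
Government spending = 26 × 49.75 = 1293.5.
Net change = 942.1875 + 146.5625 − 1293.5 = -204.75. The loss equals the DWL triangle ½·26·15.75.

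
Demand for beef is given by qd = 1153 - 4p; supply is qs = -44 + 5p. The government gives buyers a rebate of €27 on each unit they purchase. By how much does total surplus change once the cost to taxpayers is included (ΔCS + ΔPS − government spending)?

Net change in total surplus = -€810

Pre-subsidy: 1153 - 4p = -44 + 5p gives p* = 133, q* = 621.
With the rebate, buyers effectively pay pb = ps − 27, where ps is the price sellers receive.
Demand in terms of ps becomes qd = 1153 − 4(ps − 27) = 1261 - 4ps. Setting this equal to supply: 1261 - 4ps = -44 + 5ps, so ps = 145.
Buyers pay pb = 145 − 27 = 118; q' = -44 + 5·145 = 681.
ΔCS = ½(621 + 681)(133 − 118) = 9765; ΔPS = ½(621 + 681)(145 − 133) = 7812.
Government spending = 27 × 681 = 18387.
Net change = 9765 + 7812 − 18387 = -810. The loss equals the DWL triangle ½·27·60.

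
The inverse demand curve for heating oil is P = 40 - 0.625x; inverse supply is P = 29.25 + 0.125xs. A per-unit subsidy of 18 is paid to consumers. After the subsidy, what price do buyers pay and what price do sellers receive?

Buyers pay 385/24; sellers receive 817/24

Pre-subsidy: 40 - 0.625x = 29.25 + 0.125x gives x* = 43/3 and P* = 745/24.
With the rebate, buyers effectively pay Pb = Ps − 18, where Ps is the price sellers receive.
On the curves, Pb = 40 - 0.625x and Ps = 29.25 + 0.125x; the wedge Ps − Pb = 18 gives 29.25 + 0.125x − (40 - 0.625x) = 18, so x' = 115/3.
Then Pb = 40 − 0.625·(115/3) = 385/24 and Ps = 29.25 + 0.125·(115/3) = 817/24.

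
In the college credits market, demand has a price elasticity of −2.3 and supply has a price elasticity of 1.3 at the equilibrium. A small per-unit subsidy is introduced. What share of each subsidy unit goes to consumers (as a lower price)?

Consumer share = 13/36

For a small subsidy around the equilibrium, the benefit split depends on the relative slopes, which at a point are proportional to the elasticities.
Buyer share = εs/(εs + |εd|) = 1.3/(1.3 + 2.3) = 13/36; seller share = |εd|/(εs + |εd|) = 23/36.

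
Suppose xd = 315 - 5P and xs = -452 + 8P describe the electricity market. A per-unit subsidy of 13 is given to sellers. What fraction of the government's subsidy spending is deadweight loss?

Pre-subsidy: 315 - 5P = -452 + 8P gives P* = 59, x* = 20.
With the subsidy, sellers receive Ps = Pb + 13 for each unit, where Pb is the price buyers pay.
Supply in terms of Pb becomes xs = -452 + 8(Pb + 13) = -348 + 8Pb. Setting this equal to demand: 315 - 5Pb = -348 + 8Pb, so Pb = 51.
Sellers receive Ps = 51 + 13 = 64; x' = 315 − 5·51 = 60.
ΔCS = ½(20 + 60)(59 − 51) = 320; ΔPS = ½(20 + 60)(64 − 59) = 200.
Government spending = 13 × 60 = 780.
DWL = ½ × 13 × (60 − 20) = 260; fraction = 260 / 780 = 1/3.

DWL / government spending = 1/3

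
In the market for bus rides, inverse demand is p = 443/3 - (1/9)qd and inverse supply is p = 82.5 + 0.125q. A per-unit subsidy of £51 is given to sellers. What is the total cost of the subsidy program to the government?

Pre-subsidy: 443/3 - (1/9)q = 82.5 + 0.125q gives q* = 276 and p* = 117.
With the subsidy, sellers receive ps = pb + 51 for each unit, where pb is the price buyers pay.
On the curves, pb = 443/3 - (1/9)q and ps = 82.5 + 0.125q; the wedge ps − pb = 51 gives 82.5 + 0.125q − (443/3 - (1/9)q) = 51, so q' = 492.
Then pb = 443/3 − (1/9)·492 = 93 and ps = 82.5 + 0.125·492 = 144.
Government outlay = subsidy × quantity = 51 × 492 = 25092.

Government cost = £25092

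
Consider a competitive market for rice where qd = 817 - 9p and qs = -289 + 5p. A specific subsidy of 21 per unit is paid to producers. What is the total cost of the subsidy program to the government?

Government cost = 3643.5

Pre-subsidy: 817 - 9p = -289 + 5p gives p* = 79, q* = 106.
With the subsidy, sellers receive ps = pb + 21 for each unit, where pb is the price buyers pay.
Supply in terms of pb becomes qs = -289 + 5(pb + 21) = -184 + 5pb. Setting this equal to demand: 817 - 9pb = -184 + 5pb, so pb = 71.5.
Sellers receive ps = 71.5 + 21 = 92.5; q' = 817 − 9·71.5 = 173.5.
Government outlay = subsidy × quantity = 21 × 173.5 = 3643.5.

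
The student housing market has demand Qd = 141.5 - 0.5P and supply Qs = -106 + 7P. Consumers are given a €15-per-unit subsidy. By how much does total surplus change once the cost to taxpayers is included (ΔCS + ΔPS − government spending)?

Pre-subsidy: 141.5 - 0.5P = -106 + 7P gives P* = 33, Q* = 125.
With the rebate, buyers effectively pay Pb = Ps − 15, where Ps is the price sellers receive.
Demand in terms of Ps becomes Qd = 141.5 − 0.5(Ps − 15) = 149 - 0.5Ps. Setting this equal to supply: 149 - 0.5Ps = -106 + 7Ps, so Ps = 34.
Buyers pay Pb = 34 − 15 = 19; Q' = -106 + 7·34 = 132.
ΔCS = ½(125 + 132)(33 − 19) = 1799; ΔPS = ½(125 + 132)(34 − 33) = 128.5.
Government spending = 15 × 132 = 1980.
Net change = 1799 + 128.5 − 1980 = -52.5. The loss equals the DWL triangle ½·15·7.

Net change in total surplus = -€52.5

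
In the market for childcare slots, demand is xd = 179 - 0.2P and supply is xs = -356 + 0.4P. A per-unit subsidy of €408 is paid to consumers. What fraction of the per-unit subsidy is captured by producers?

Producer share = 1/3

Pre-subsidy: 179 - 0.2P = -356 + 0.4P gives P* = 2675/3, x* = 2/3.
With the rebate, buyers effectively pay Pb = Ps − 408, where Ps is the price sellers receive.
Demand in terms of Ps becomes xd = 179 − 0.2(Ps − 408) = 260.6 - 0.2Ps. Setting this equal to supply: 260.6 - 0.2Ps = -356 + 0.4Ps, so Ps = 3083/3.
Buyers pay Pb = 3083/3 − 408 = 1859/3; x' = -356 + 0.4·(3083/3) = 826/15.
Buyers' price falls by P* − Pb = 2675/3 − 1859/3 = 272; sellers' price rises by Ps − P* = 3083/3 − 2675/3 = 136.
So producers capture 136/408 = 1/3 of each unit of subsidy.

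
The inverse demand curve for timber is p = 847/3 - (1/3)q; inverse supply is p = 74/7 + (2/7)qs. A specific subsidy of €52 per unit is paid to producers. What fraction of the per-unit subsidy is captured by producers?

Producer share = 6/13

Pre-subsidy: 847/3 - (1/3)q = 74/7 + (2/7)q gives q* = 439 and p* = 136.
With the subsidy, sellers receive ps = pb + 52 for each unit, where pb is the price buyers pay.
On the curves, pb = 847/3 - (1/3)q and ps = 74/7 + (2/7)q; the wedge ps − pb = 52 gives 74/7 + (2/7)q − (847/3 - (1/3)q) = 52, so q' = 523.
Then pb = 847/3 − (1/3)·523 = 108 and ps = 74/7 + (2/7)·523 = 160.
Buyers' price falls by p* − pb = 136 − 108 = 28; sellers' price rises by ps − p* = 160 − 136 = 24.
So producers capture 24/52 = 6/13 of each unit of subsidy.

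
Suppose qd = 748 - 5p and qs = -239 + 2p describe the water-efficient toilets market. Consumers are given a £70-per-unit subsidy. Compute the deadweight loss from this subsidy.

Deadweight loss = £3500

Pre-subsidy: 748 - 5p = -239 + 2p gives p* = 141, q* = 43.
With the rebate, buyers effectively pay pb = ps − 70, where ps is the price sellers receive.
Demand in terms of ps becomes qd = 748 − 5(ps − 70) = 1098 - 5ps. Setting this equal to supply: 1098 - 5ps = -239 + 2ps, so ps = 191.
Buyers pay pb = 191 − 70 = 121; q' = -239 + 2·191 = 143.
The subsidy expands output by 143 − 43 = 100 past the efficient level; on those units the gap between marginal cost and willingness to pay runs from 0 up to 70.
DWL = ½ × 70 × 100 = 3500.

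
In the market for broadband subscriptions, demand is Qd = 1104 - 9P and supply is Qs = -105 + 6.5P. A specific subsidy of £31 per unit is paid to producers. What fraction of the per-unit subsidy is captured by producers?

Producer share = 18/31

Pre-subsidy: 1104 - 9P = -105 + 6.5P gives P* = 78, Q* = 402.
With the subsidy, sellers receive Ps = Pb + 31 for each unit, where Pb is the price buyers pay.
Supply in terms of Pb becomes Qs = -105 + 6.5(Pb + 31) = 96.5 + 6.5Pb. Setting this equal to demand: 1104 - 9Pb = 96.5 + 6.5Pb, so Pb = 65.
Sellers receive Ps = 65 + 31 = 96; Q' = 1104 − 9·65 = 519.
Buyers' price falls by P* − Pb = 78 − 65 = 13; sellers' price rises by Ps − P* = 96 − 78 = 18.
So producers capture 18/31 = 18/31 of each unit of subsidy.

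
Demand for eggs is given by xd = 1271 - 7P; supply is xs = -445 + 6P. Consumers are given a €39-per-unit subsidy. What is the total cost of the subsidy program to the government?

Government cost = €18447

Pre-subsidy: 1271 - 7P = -445 + 6P gives P* = 132, x* = 347.
With the rebate, buyers effectively pay Pb = Ps − 39, where Ps is the price sellers receive.
Demand in terms of Ps becomes xd = 1271 − 7(Ps − 39) = 1544 - 7Ps. Setting this equal to supply: 1544 - 7Ps = -445 + 6Ps, so Ps = 153.
Buyers pay Pb = 153 − 39 = 114; x' = -445 + 6·153 = 473.
Government outlay = subsidy × quantity = 39 × 473 = 18447.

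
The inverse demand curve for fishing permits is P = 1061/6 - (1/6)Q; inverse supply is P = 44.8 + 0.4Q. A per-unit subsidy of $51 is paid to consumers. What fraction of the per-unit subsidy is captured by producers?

Pre-subsidy: 1061/6 - (1/6)Q = 44.8 + 0.4Q gives Q* = 233 and P* = 138.
With the rebate, buyers effectively pay Pb = Ps − 51, where Ps is the price sellers receive.
On the curves, Pb = 1061/6 - (1/6)Q and Ps = 44.8 + 0.4Q; the wedge Ps − Pb = 51 gives 44.8 + 0.4Q − (1061/6 - (1/6)Q) = 51, so Q' = 323.
Then Pb = 1061/6 − (1/6)·323 = 123 and Ps = 44.8 + 0.4·323 = 174.
Buyers' price falls by P* − Pb = 138 − 123 = 15; sellers' price rises by Ps − P* = 174 − 138 = 36.
So producers capture 36/51 = 12/17 of each unit of subsidy.

Producer share = 12/17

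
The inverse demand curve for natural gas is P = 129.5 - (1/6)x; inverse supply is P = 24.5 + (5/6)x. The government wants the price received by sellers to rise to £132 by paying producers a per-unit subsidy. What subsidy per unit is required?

Required subsidy s = £24 per unit

At a seller price of 132, quantity supplied is -29.4 + 1.2·132 = 129.
Buyers absorb 129 only when they pay Pb = 129.5 − (1/6)·129 = 108.
s = Ps − Pb = 132 − 108 = 24.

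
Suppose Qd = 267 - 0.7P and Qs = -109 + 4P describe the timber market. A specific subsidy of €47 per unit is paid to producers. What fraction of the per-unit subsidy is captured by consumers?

Pre-subsidy: 267 - 0.7P = -109 + 4P gives P* = 80, Q* = 211.
With the subsidy, sellers receive Ps = Pb + 47 for each unit, where Pb is the price buyers pay.
Supply in terms of Pb becomes Qs = -109 + 4(Pb + 47) = 79 + 4Pb. Setting this equal to demand: 267 - 0.7Pb = 79 + 4Pb, so Pb = 40.
Sellers receive Ps = 40 + 47 = 87; Q' = 267 − 0.7·40 = 239.
Buyers' price falls by P* − Pb = 80 − 40 = 40; sellers' price rises by Ps − P* = 87 − 80 = 7.
So consumers capture 40/47 = 40/47 of each unit of subsidy.

Consumer share = 40/47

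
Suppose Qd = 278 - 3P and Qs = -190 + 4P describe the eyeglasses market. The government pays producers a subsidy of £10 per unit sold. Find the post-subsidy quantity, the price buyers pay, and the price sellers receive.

Q' = 662/7; buyers pay 428/7; sellers receive 498/7

Pre-subsidy: 278 - 3P = -190 + 4P gives P* = 468/7, Q* = 542/7.
With the subsidy, sellers receive Ps = Pb + 10 for each unit, where Pb is the price buyers pay.
Supply in terms of Pb becomes Qs = -190 + 4(Pb + 10) = -150 + 4Pb. Setting this equal to demand: 278 - 3Pb = -150 + 4Pb, so Pb = 428/7.
Sellers receive Ps = 428/7 + 10 = 498/7; Q' = 278 − 3·(428/7) = 662/7.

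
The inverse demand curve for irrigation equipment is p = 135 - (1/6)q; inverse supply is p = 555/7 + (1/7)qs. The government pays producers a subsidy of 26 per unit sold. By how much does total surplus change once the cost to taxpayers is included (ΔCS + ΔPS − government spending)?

Net change in total surplus = -1092

Pre-subsidy: 135 - (1/6)q = 555/7 + (1/7)q gives q* = 180 and p* = 105.
With the subsidy, sellers receive ps = pb + 26 for each unit, where pb is the price buyers pay.
On the curves, pb = 135 - (1/6)q and ps = 555/7 + (1/7)q; the wedge ps − pb = 26 gives 555/7 + (1/7)q − (135 - (1/6)q) = 26, so q' = 264.
Then pb = 135 − (1/6)·264 = 91 and ps = 555/7 + (1/7)·264 = 117.
ΔCS = ½(180 + 264)(105 − 91) = 3108; ΔPS = ½(180 + 264)(117 − 105) = 2664.
Government spending = 26 × 264 = 6864.
Net change = 3108 + 2664 − 6864 = -1092. The loss equals the DWL triangle ½·26·84.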